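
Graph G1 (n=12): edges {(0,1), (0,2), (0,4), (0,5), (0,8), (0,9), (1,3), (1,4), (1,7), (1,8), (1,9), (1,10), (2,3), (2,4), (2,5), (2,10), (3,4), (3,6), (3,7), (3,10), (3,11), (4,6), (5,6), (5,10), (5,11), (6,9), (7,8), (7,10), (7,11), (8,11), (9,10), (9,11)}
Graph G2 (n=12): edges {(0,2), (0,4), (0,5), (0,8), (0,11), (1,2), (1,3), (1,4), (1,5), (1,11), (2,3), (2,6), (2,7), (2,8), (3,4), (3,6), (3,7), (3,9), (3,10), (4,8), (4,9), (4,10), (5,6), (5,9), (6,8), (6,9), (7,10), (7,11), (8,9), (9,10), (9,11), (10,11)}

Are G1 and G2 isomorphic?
Yes, isomorphic

The graphs are isomorphic.
One valid mapping φ: V(G1) → V(G2): 0→2, 1→3, 2→8, 3→9, 4→6, 5→0, 6→5, 7→10, 8→7, 9→1, 10→4, 11→11

Verify φ preserves adjacency — for each edge of G1, its image is an edge of G2:
  (0,1) → (φ(0),φ(1)) = (2,3) ∈ E(G2) ✓
  (0,2) → (φ(0),φ(2)) = (2,8) ∈ E(G2) ✓
  (0,4) → (φ(0),φ(4)) = (2,6) ∈ E(G2) ✓
  (0,5) → (φ(0),φ(5)) = (0,2) ∈ E(G2) ✓
  (0,8) → (φ(0),φ(8)) = (2,7) ∈ E(G2) ✓
  (0,9) → (φ(0),φ(9)) = (1,2) ∈ E(G2) ✓
  (1,3) → (φ(1),φ(3)) = (3,9) ∈ E(G2) ✓
  (1,4) → (φ(1),φ(4)) = (3,6) ∈ E(G2) ✓
  (1,7) → (φ(1),φ(7)) = (3,10) ∈ E(G2) ✓
  (1,8) → (φ(1),φ(8)) = (3,7) ∈ E(G2) ✓
  (1,9) → (φ(1),φ(9)) = (1,3) ∈ E(G2) ✓
  (1,10) → (φ(1),φ(10)) = (3,4) ∈ E(G2) ✓
  (2,3) → (φ(2),φ(3)) = (8,9) ∈ E(G2) ✓
  (2,4) → (φ(2),φ(4)) = (6,8) ∈ E(G2) ✓
  (2,5) → (φ(2),φ(5)) = (0,8) ∈ E(G2) ✓
  (2,10) → (φ(2),φ(10)) = (4,8) ∈ E(G2) ✓
  (3,4) → (φ(3),φ(4)) = (6,9) ∈ E(G2) ✓
  (3,6) → (φ(3),φ(6)) = (5,9) ∈ E(G2) ✓
  (3,7) → (φ(3),φ(7)) = (9,10) ∈ E(G2) ✓
  (3,10) → (φ(3),φ(10)) = (4,9) ∈ E(G2) ✓
  (3,11) → (φ(3),φ(11)) = (9,11) ∈ E(G2) ✓
  (4,6) → (φ(4),φ(6)) = (5,6) ∈ E(G2) ✓
  (5,6) → (φ(5),φ(6)) = (0,5) ∈ E(G2) ✓
  (5,10) → (φ(5),φ(10)) = (0,4) ∈ E(G2) ✓
  (5,11) → (φ(5),φ(11)) = (0,11) ∈ E(G2) ✓
  (6,9) → (φ(6),φ(9)) = (1,5) ∈ E(G2) ✓
  (7,8) → (φ(7),φ(8)) = (7,10) ∈ E(G2) ✓
  (7,10) → (φ(7),φ(10)) = (4,10) ∈ E(G2) ✓
  (7,11) → (φ(7),φ(11)) = (10,11) ∈ E(G2) ✓
  (8,11) → (φ(8),φ(11)) = (7,11) ∈ E(G2) ✓
  (9,10) → (φ(9),φ(10)) = (1,4) ∈ E(G2) ✓
  (9,11) → (φ(9),φ(11)) = (1,11) ∈ E(G2) ✓
All 32 edges of G1 map to edges of G2, and |E(G1)| = |E(G2)| = 32, so φ is a bijection on edges as well as vertices. Hence G1 ≅ G2.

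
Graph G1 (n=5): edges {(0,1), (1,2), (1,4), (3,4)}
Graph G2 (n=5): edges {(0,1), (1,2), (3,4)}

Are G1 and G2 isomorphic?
No, not isomorphic

The graphs are NOT isomorphic.

Counting edges: G1 has 4 edge(s); G2 has 3 edge(s).
Edge count is an isomorphism invariant (a bijection on vertices induces a bijection on edges), so differing edge counts rule out isomorphism.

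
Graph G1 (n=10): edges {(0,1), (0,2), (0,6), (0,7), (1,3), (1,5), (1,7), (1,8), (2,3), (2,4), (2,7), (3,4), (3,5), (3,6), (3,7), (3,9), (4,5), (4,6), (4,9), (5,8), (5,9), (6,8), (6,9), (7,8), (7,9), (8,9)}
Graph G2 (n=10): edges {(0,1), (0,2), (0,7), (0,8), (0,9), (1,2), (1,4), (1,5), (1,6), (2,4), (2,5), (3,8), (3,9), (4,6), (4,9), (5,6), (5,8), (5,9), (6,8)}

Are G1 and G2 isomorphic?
No, not isomorphic

The graphs are NOT isomorphic.

Degrees in G1: deg(0)=4, deg(1)=5, deg(2)=4, deg(3)=7, deg(4)=5, deg(5)=5, deg(6)=5, deg(7)=6, deg(8)=5, deg(9)=6.
Sorted degree sequence of G1: [7, 6, 6, 5, 5, 5, 5, 5, 4, 4].
Degrees in G2: deg(0)=5, deg(1)=5, deg(2)=4, deg(3)=2, deg(4)=4, deg(5)=5, deg(6)=4, deg(7)=1, deg(8)=4, deg(9)=4.
Sorted degree sequence of G2: [5, 5, 5, 4, 4, 4, 4, 4, 2, 1].
The (sorted) degree sequence is an isomorphism invariant, so since G1 and G2 have different degree sequences they cannot be isomorphic.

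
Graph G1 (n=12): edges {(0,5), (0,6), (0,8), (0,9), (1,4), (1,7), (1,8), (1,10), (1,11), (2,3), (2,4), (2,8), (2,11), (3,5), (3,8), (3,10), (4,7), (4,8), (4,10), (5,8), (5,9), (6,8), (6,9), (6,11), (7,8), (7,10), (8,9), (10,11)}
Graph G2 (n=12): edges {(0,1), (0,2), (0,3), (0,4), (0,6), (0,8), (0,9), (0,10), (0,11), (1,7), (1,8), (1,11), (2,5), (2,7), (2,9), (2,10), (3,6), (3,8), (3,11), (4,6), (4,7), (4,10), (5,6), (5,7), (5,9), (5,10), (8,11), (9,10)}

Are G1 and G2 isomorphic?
Yes, isomorphic

The graphs are isomorphic.
One valid mapping φ: V(G1) → V(G2): 0→11, 1→2, 2→4, 3→6, 4→10, 5→3, 6→1, 7→9, 8→0, 9→8, 10→5, 11→7

Verify φ preserves adjacency — for each edge of G1, its image is an edge of G2:
  (0,5) → (φ(0),φ(5)) = (3,11) ∈ E(G2) ✓
  (0,6) → (φ(0),φ(6)) = (1,11) ∈ E(G2) ✓
  (0,8) → (φ(0),φ(8)) = (0,11) ∈ E(G2) ✓
  (0,9) → (φ(0),φ(9)) = (8,11) ∈ E(G2) ✓
  (1,4) → (φ(1),φ(4)) = (2,10) ∈ E(G2) ✓
  (1,7) → (φ(1),φ(7)) = (2,9) ∈ E(G2) ✓
  (1,8) → (φ(1),φ(8)) = (0,2) ∈ E(G2) ✓
  (1,10) → (φ(1),φ(10)) = (2,5) ∈ E(G2) ✓
  (1,11) → (φ(1),φ(11)) = (2,7) ∈ E(G2) ✓
  (2,3) → (φ(2),φ(3)) = (4,6) ∈ E(G2) ✓
  (2,4) → (φ(2),φ(4)) = (4,10) ∈ E(G2) ✓
  (2,8) → (φ(2),φ(8)) = (0,4) ∈ E(G2) ✓
  (2,11) → (φ(2),φ(11)) = (4,7) ∈ E(G2) ✓
  (3,5) → (φ(3),φ(5)) = (3,6) ∈ E(G2) ✓
  (3,8) → (φ(3),φ(8)) = (0,6) ∈ E(G2) ✓
  (3,10) → (φ(3),φ(10)) = (5,6) ∈ E(G2) ✓
  (4,7) → (φ(4),φ(7)) = (9,10) ∈ E(G2) ✓
  (4,8) → (φ(4),φ(8)) = (0,10) ∈ E(G2) ✓
  (4,10) → (φ(4),φ(10)) = (5,10) ∈ E(G2) ✓
  (5,8) → (φ(5),φ(8)) = (0,3) ∈ E(G2) ✓
  (5,9) → (φ(5),φ(9)) = (3,8) ∈ E(G2) ✓
  (6,8) → (φ(6),φ(8)) = (0,1) ∈ E(G2) ✓
  (6,9) → (φ(6),φ(9)) = (1,8) ∈ E(G2) ✓
  (6,11) → (φ(6),φ(11)) = (1,7) ∈ E(G2) ✓
  (7,8) → (φ(7),φ(8)) = (0,9) ∈ E(G2) ✓
  (7,10) → (φ(7),φ(10)) = (5,9) ∈ E(G2) ✓
  (8,9) → (φ(8),φ(9)) = (0,8) ∈ E(G2) ✓
  (10,11) → (φ(10),φ(11)) = (5,7) ∈ E(G2) ✓
All 28 edges of G1 map to edges of G2, and |E(G1)| = |E(G2)| = 28, so φ is a bijection on edges as well as vertices. Hence G1 ≅ G2.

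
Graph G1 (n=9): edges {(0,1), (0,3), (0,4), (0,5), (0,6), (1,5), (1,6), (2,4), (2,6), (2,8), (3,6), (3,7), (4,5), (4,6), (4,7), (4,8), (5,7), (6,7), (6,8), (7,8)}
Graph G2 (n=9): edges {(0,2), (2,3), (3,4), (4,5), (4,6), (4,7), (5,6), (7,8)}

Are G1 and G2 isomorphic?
No, not isomorphic

The graphs are NOT isomorphic.

Connected components of G1: 1 component(s) with vertex sets [[0, 1, 2, 3, 4, 5, 6, 7, 8]], sizes [9].
Connected components of G2: 2 component(s) with vertex sets [[1], [0, 2, 3, 4, 5, 6, 7, 8]], sizes [1, 8].
The number of connected components (and the multiset of component sizes) is an isomorphism invariant — an isomorphism maps each component of G1 bijectively onto a component of G2. Since G1 has 1 component(s) and G2 has 2, they cannot be isomorphic.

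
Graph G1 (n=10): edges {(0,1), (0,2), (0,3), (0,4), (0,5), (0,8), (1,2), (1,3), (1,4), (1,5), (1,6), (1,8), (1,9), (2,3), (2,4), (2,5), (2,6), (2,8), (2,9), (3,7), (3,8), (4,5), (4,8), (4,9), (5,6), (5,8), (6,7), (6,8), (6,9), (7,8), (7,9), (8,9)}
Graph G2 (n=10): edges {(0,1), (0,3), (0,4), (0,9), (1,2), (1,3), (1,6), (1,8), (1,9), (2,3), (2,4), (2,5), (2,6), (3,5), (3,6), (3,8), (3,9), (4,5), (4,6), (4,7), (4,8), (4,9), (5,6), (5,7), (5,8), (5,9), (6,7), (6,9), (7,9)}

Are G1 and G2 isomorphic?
No, not isomorphic

The graphs are NOT isomorphic.

Counting triangles (3-cliques): G1 has 45, G2 has 30.
Triangle count is an isomorphism invariant, so differing triangle counts rule out isomorphism.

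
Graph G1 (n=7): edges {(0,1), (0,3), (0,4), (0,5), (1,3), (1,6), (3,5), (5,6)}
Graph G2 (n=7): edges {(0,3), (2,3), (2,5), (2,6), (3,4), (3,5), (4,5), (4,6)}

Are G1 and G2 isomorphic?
Yes, isomorphic

The graphs are isomorphic.
One valid mapping φ: V(G1) → V(G2): 0→3, 1→2, 2→1, 3→5, 4→0, 5→4, 6→6

Verify φ preserves adjacency — for each edge of G1, its image is an edge of G2:
  (0,1) → (φ(0),φ(1)) = (2,3) ∈ E(G2) ✓
  (0,3) → (φ(0),φ(3)) = (3,5) ∈ E(G2) ✓
  (0,4) → (φ(0),φ(4)) = (0,3) ∈ E(G2) ✓
  (0,5) → (φ(0),φ(5)) = (3,4) ∈ E(G2) ✓
  (1,3) → (φ(1),φ(3)) = (2,5) ∈ E(G2) ✓
  (1,6) → (φ(1),φ(6)) = (2,6) ∈ E(G2) ✓
  (3,5) → (φ(3),φ(5)) = (4,5) ∈ E(G2) ✓
  (5,6) → (φ(5),φ(6)) = (4,6) ∈ E(G2) ✓
All 8 edges of G1 map to edges of G2, and |E(G1)| = |E(G2)| = 8, so φ is a bijection on edges as well as vertices. Hence G1 ≅ G2.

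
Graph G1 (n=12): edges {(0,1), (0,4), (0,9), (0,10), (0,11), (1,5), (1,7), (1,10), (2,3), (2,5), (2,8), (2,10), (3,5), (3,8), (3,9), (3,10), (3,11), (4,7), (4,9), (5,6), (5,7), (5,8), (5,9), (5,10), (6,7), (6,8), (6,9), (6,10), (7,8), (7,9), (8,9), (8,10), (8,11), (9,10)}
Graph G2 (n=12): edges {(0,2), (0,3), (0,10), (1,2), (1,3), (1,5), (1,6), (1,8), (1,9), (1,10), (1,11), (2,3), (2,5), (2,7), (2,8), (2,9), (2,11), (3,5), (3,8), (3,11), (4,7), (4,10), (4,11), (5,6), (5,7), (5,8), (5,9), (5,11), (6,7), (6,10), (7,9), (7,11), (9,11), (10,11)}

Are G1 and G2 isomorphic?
Yes, isomorphic

The graphs are isomorphic.
One valid mapping φ: V(G1) → V(G2): 0→10, 1→6, 2→8, 3→3, 4→4, 5→5, 6→9, 7→7, 8→2, 9→11, 10→1, 11→0

Verify φ preserves adjacency — for each edge of G1, its image is an edge of G2:
  (0,1) → (φ(0),φ(1)) = (6,10) ∈ E(G2) ✓
  (0,4) → (φ(0),φ(4)) = (4,10) ∈ E(G2) ✓
  (0,9) → (φ(0),φ(9)) = (10,11) ∈ E(G2) ✓
  (0,10) → (φ(0),φ(10)) = (1,10) ∈ E(G2) ✓
  (0,11) → (φ(0),φ(11)) = (0,10) ∈ E(G2) ✓
  (1,5) → (φ(1),φ(5)) = (5,6) ∈ E(G2) ✓
  (1,7) → (φ(1),φ(7)) = (6,7) ∈ E(G2) ✓
  (1,10) → (φ(1),φ(10)) = (1,6) ∈ E(G2) ✓
  (2,3) → (φ(2),φ(3)) = (3,8) ∈ E(G2) ✓
  (2,5) → (φ(2),φ(5)) = (5,8) ∈ E(G2) ✓
  (2,8) → (φ(2),φ(8)) = (2,8) ∈ E(G2) ✓
  (2,10) → (φ(2),φ(10)) = (1,8) ∈ E(G2) ✓
  (3,5) → (φ(3),φ(5)) = (3,5) ∈ E(G2) ✓
  (3,8) → (φ(3),φ(8)) = (2,3) ∈ E(G2) ✓
  (3,9) → (φ(3),φ(9)) = (3,11) ∈ E(G2) ✓
  (3,10) → (φ(3),φ(10)) = (1,3) ∈ E(G2) ✓
  (3,11) → (φ(3),φ(11)) = (0,3) ∈ E(G2) ✓
  (4,7) → (φ(4),φ(7)) = (4,7) ∈ E(G2) ✓
  (4,9) → (φ(4),φ(9)) = (4,11) ∈ E(G2) ✓
  (5,6) → (φ(5),φ(6)) = (5,9) ∈ E(G2) ✓
  (5,7) → (φ(5),φ(7)) = (5,7) ∈ E(G2) ✓
  (5,8) → (φ(5),φ(8)) = (2,5) ∈ E(G2) ✓
  (5,9) → (φ(5),φ(9)) = (5,11) ∈ E(G2) ✓
  (5,10) → (φ(5),φ(10)) = (1,5) ∈ E(G2) ✓
  (6,7) → (φ(6),φ(7)) = (7,9) ∈ E(G2) ✓
  (6,8) → (φ(6),φ(8)) = (2,9) ∈ E(G2) ✓
  (6,9) → (φ(6),φ(9)) = (9,11) ∈ E(G2) ✓
  (6,10) → (φ(6),φ(10)) = (1,9) ∈ E(G2) ✓
  (7,8) → (φ(7),φ(8)) = (2,7) ∈ E(G2) ✓
  (7,9) → (φ(7),φ(9)) = (7,11) ∈ E(G2) ✓
  (8,9) → (φ(8),φ(9)) = (2,11) ∈ E(G2) ✓
  (8,10) → (φ(8),φ(10)) = (1,2) ∈ E(G2) ✓
  (8,11) → (φ(8),φ(11)) = (0,2) ∈ E(G2) ✓
  (9,10) → (φ(9),φ(10)) = (1,11) ∈ E(G2) ✓
All 34 edges of G1 map to edges of G2, and |E(G1)| = |E(G2)| = 34, so φ is a bijection on edges as well as vertices. Hence G1 ≅ G2.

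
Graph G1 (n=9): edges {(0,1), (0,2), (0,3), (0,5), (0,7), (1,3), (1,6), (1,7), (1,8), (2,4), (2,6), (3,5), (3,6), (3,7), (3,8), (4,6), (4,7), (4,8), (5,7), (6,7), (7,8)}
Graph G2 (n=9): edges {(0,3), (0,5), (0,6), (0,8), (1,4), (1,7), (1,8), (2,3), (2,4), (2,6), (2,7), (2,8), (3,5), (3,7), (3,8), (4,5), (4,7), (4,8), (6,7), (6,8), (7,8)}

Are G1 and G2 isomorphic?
Yes, isomorphic

The graphs are isomorphic.
One valid mapping φ: V(G1) → V(G2): 0→4, 1→2, 2→5, 3→7, 4→0, 5→1, 6→3, 7→8, 8→6

Verify φ preserves adjacency — for each edge of G1, its image is an edge of G2:
  (0,1) → (φ(0),φ(1)) = (2,4) ∈ E(G2) ✓
  (0,2) → (φ(0),φ(2)) = (4,5) ∈ E(G2) ✓
  (0,3) → (φ(0),φ(3)) = (4,7) ∈ E(G2) ✓
  (0,5) → (φ(0),φ(5)) = (1,4) ∈ E(G2) ✓
  (0,7) → (φ(0),φ(7)) = (4,8) ∈ E(G2) ✓
  (1,3) → (φ(1),φ(3)) = (2,7) ∈ E(G2) ✓
  (1,6) → (φ(1),φ(6)) = (2,3) ∈ E(G2) ✓
  (1,7) → (φ(1),φ(7)) = (2,8) ∈ E(G2) ✓
  (1,8) → (φ(1),φ(8)) = (2,6) ∈ E(G2) ✓
  (2,4) → (φ(2),φ(4)) = (0,5) ∈ E(G2) ✓
  (2,6) → (φ(2),φ(6)) = (3,5) ∈ E(G2) ✓
  (3,5) → (φ(3),φ(5)) = (1,7) ∈ E(G2) ✓
  (3,6) → (φ(3),φ(6)) = (3,7) ∈ E(G2) ✓
  (3,7) → (φ(3),φ(7)) = (7,8) ∈ E(G2) ✓
  (3,8) → (φ(3),φ(8)) = (6,7) ∈ E(G2) ✓
  (4,6) → (φ(4),φ(6)) = (0,3) ∈ E(G2) ✓
  (4,7) → (φ(4),φ(7)) = (0,8) ∈ E(G2) ✓
  (4,8) → (φ(4),φ(8)) = (0,6) ∈ E(G2) ✓
  (5,7) → (φ(5),φ(7)) = (1,8) ∈ E(G2) ✓
  (6,7) → (φ(6),φ(7)) = (3,8) ∈ E(G2) ✓
  (7,8) → (φ(7),φ(8)) = (6,8) ∈ E(G2) ✓
All 21 edges of G1 map to edges of G2, and |E(G1)| = |E(G2)| = 21, so φ is a bijection on edges as well as vertices. Hence G1 ≅ G2.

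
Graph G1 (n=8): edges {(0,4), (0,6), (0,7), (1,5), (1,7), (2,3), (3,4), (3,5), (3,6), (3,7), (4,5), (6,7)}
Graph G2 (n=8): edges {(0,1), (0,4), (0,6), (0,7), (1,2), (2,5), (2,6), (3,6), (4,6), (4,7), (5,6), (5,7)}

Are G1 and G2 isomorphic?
Yes, isomorphic

The graphs are isomorphic.
One valid mapping φ: V(G1) → V(G2): 0→7, 1→1, 2→3, 3→6, 4→5, 5→2, 6→4, 7→0

Verify φ preserves adjacency — for each edge of G1, its image is an edge of G2:
  (0,4) → (φ(0),φ(4)) = (5,7) ∈ E(G2) ✓
  (0,6) → (φ(0),φ(6)) = (4,7) ∈ E(G2) ✓
  (0,7) → (φ(0),φ(7)) = (0,7) ∈ E(G2) ✓
  (1,5) → (φ(1),φ(5)) = (1,2) ∈ E(G2) ✓
  (1,7) → (φ(1),φ(7)) = (0,1) ∈ E(G2) ✓
  (2,3) → (φ(2),φ(3)) = (3,6) ∈ E(G2) ✓
  (3,4) → (φ(3),φ(4)) = (5,6) ∈ E(G2) ✓
  (3,5) → (φ(3),φ(5)) = (2,6) ∈ E(G2) ✓
  (3,6) → (φ(3),φ(6)) = (4,6) ∈ E(G2) ✓
  (3,7) → (φ(3),φ(7)) = (0,6) ∈ E(G2) ✓
  (4,5) → (φ(4),φ(5)) = (2,5) ∈ E(G2) ✓
  (6,7) → (φ(6),φ(7)) = (0,4) ∈ E(G2) ✓
All 12 edges of G1 map to edges of G2, and |E(G1)| = |E(G2)| = 12, so φ is a bijection on edges as well as vertices. Hence G1 ≅ G2.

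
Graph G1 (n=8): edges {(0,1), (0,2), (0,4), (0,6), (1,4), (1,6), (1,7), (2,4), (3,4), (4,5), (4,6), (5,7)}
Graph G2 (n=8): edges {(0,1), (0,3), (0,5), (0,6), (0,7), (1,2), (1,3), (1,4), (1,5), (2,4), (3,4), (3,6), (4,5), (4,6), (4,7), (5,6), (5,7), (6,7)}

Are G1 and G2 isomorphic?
No, not isomorphic

The graphs are NOT isomorphic.

Counting triangles (3-cliques): G1 has 5, G2 has 14.
Triangle count is an isomorphism invariant, so differing triangle counts rule out isomorphism.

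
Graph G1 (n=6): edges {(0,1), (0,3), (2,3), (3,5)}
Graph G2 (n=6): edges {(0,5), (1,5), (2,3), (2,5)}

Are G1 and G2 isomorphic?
Yes, isomorphic

The graphs are isomorphic.
One valid mapping φ: V(G1) → V(G2): 0→2, 1→3, 2→1, 3→5, 4→4, 5→0

Verify φ preserves adjacency — for each edge of G1, its image is an edge of G2:
  (0,1) → (φ(0),φ(1)) = (2,3) ∈ E(G2) ✓
  (0,3) → (φ(0),φ(3)) = (2,5) ∈ E(G2) ✓
  (2,3) → (φ(2),φ(3)) = (1,5) ∈ E(G2) ✓
  (3,5) → (φ(3),φ(5)) = (0,5) ∈ E(G2) ✓
All 4 edges of G1 map to edges of G2, and |E(G1)| = |E(G2)| = 4, so φ is a bijection on edges as well as vertices. Hence G1 ≅ G2.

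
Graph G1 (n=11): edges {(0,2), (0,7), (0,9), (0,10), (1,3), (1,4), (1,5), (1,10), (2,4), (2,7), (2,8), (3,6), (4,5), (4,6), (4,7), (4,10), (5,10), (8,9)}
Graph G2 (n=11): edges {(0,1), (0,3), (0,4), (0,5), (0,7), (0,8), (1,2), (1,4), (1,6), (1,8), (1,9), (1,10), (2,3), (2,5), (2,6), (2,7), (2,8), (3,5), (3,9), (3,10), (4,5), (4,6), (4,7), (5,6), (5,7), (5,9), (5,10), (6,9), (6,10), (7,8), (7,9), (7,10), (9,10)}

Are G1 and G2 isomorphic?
No, not isomorphic

The graphs are NOT isomorphic.

Counting triangles (3-cliques): G1 has 6, G2 has 29.
Triangle count is an isomorphism invariant, so differing triangle counts rule out isomorphism.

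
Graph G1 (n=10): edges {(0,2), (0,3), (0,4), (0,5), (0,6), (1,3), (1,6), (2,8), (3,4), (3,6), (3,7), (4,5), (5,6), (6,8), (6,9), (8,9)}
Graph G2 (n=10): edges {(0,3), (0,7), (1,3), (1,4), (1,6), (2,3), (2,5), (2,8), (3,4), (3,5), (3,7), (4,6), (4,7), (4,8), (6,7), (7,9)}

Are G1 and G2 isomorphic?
Yes, isomorphic

The graphs are isomorphic.
One valid mapping φ: V(G1) → V(G2): 0→4, 1→0, 2→8, 3→7, 4→6, 5→1, 6→3, 7→9, 8→2, 9→5

Verify φ preserves adjacency — for each edge of G1, its image is an edge of G2:
  (0,2) → (φ(0),φ(2)) = (4,8) ∈ E(G2) ✓
  (0,3) → (φ(0),φ(3)) = (4,7) ∈ E(G2) ✓
  (0,4) → (φ(0),φ(4)) = (4,6) ∈ E(G2) ✓
  (0,5) → (φ(0),φ(5)) = (1,4) ∈ E(G2) ✓
  (0,6) → (φ(0),φ(6)) = (3,4) ∈ E(G2) ✓
  (1,3) → (φ(1),φ(3)) = (0,7) ∈ E(G2) ✓
  (1,6) → (φ(1),φ(6)) = (0,3) ∈ E(G2) ✓
  (2,8) → (φ(2),φ(8)) = (2,8) ∈ E(G2) ✓
  (3,4) → (φ(3),φ(4)) = (6,7) ∈ E(G2) ✓
  (3,6) → (φ(3),φ(6)) = (3,7) ∈ E(G2) ✓
  (3,7) → (φ(3),φ(7)) = (7,9) ∈ E(G2) ✓
  (4,5) → (φ(4),φ(5)) = (1,6) ∈ E(G2) ✓
  (5,6) → (φ(5),φ(6)) = (1,3) ∈ E(G2) ✓
  (6,8) → (φ(6),φ(8)) = (2,3) ∈ E(G2) ✓
  (6,9) → (φ(6),φ(9)) = (3,5) ∈ E(G2) ✓
  (8,9) → (φ(8),φ(9)) = (2,5) ∈ E(G2) ✓
All 16 edges of G1 map to edges of G2, and |E(G1)| = |E(G2)| = 16, so φ is a bijection on edges as well as vertices. Hence G1 ≅ G2.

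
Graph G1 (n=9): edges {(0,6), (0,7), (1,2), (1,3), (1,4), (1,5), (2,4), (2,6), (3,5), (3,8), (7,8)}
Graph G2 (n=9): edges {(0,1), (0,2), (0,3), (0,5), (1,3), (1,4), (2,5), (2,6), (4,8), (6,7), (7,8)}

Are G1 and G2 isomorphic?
Yes, isomorphic

The graphs are isomorphic.
One valid mapping φ: V(G1) → V(G2): 0→8, 1→0, 2→1, 3→2, 4→3, 5→5, 6→4, 7→7, 8→6

Verify φ preserves adjacency — for each edge of G1, its image is an edge of G2:
  (0,6) → (φ(0),φ(6)) = (4,8) ∈ E(G2) ✓
  (0,7) → (φ(0),φ(7)) = (7,8) ∈ E(G2) ✓
  (1,2) → (φ(1),φ(2)) = (0,1) ∈ E(G2) ✓
  (1,3) → (φ(1),φ(3)) = (0,2) ∈ E(G2) ✓
  (1,4) → (φ(1),φ(4)) = (0,3) ∈ E(G2) ✓
  (1,5) → (φ(1),φ(5)) = (0,5) ∈ E(G2) ✓
  (2,4) → (φ(2),φ(4)) = (1,3) ∈ E(G2) ✓
  (2,6) → (φ(2),φ(6)) = (1,4) ∈ E(G2) ✓
  (3,5) → (φ(3),φ(5)) = (2,5) ∈ E(G2) ✓
  (3,8) → (φ(3),φ(8)) = (2,6) ∈ E(G2) ✓
  (7,8) → (φ(7),φ(8)) = (6,7) ∈ E(G2) ✓
All 11 edges of G1 map to edges of G2, and |E(G1)| = |E(G2)| = 11, so φ is a bijection on edges as well as vertices. Hence G1 ≅ G2.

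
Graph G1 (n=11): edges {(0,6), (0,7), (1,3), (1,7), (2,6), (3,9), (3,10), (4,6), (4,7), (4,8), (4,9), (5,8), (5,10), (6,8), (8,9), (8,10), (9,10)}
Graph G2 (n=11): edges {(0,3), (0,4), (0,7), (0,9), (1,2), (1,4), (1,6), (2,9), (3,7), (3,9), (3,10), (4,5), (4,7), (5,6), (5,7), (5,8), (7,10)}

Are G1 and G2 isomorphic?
Yes, isomorphic

The graphs are isomorphic.
One valid mapping φ: V(G1) → V(G2): 0→6, 1→2, 2→8, 3→9, 4→4, 5→10, 6→5, 7→1, 8→7, 9→0, 10→3

Verify φ preserves adjacency — for each edge of G1, its image is an edge of G2:
  (0,6) → (φ(0),φ(6)) = (5,6) ∈ E(G2) ✓
  (0,7) → (φ(0),φ(7)) = (1,6) ∈ E(G2) ✓
  (1,3) → (φ(1),φ(3)) = (2,9) ∈ E(G2) ✓
  (1,7) → (φ(1),φ(7)) = (1,2) ∈ E(G2) ✓
  (2,6) → (φ(2),φ(6)) = (5,8) ∈ E(G2) ✓
  (3,9) → (φ(3),φ(9)) = (0,9) ∈ E(G2) ✓
  (3,10) → (φ(3),φ(10)) = (3,9) ∈ E(G2) ✓
  (4,6) → (φ(4),φ(6)) = (4,5) ∈ E(G2) ✓
  (4,7) → (φ(4),φ(7)) = (1,4) ∈ E(G2) ✓
  (4,8) → (φ(4),φ(8)) = (4,7) ∈ E(G2) ✓
  (4,9) → (φ(4),φ(9)) = (0,4) ∈ E(G2) ✓
  (5,8) → (φ(5),φ(8)) = (7,10) ∈ E(G2) ✓
  (5,10) → (φ(5),φ(10)) = (3,10) ∈ E(G2) ✓
  (6,8) → (φ(6),φ(8)) = (5,7) ∈ E(G2) ✓
  (8,9) → (φ(8),φ(9)) = (0,7) ∈ E(G2) ✓
  (8,10) → (φ(8),φ(10)) = (3,7) ∈ E(G2) ✓
  (9,10) → (φ(9),φ(10)) = (0,3) ∈ E(G2) ✓
All 17 edges of G1 map to edges of G2, and |E(G1)| = |E(G2)| = 17, so φ is a bijection on edges as well as vertices. Hence G1 ≅ G2.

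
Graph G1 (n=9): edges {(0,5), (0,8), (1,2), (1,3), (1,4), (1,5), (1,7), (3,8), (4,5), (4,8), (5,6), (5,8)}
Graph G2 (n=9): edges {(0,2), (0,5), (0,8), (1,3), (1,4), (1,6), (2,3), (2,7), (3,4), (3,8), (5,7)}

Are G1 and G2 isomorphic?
No, not isomorphic

The graphs are NOT isomorphic.

Counting triangles (3-cliques): G1 has 3, G2 has 1.
Triangle count is an isomorphism invariant, so differing triangle counts rule out isomorphism.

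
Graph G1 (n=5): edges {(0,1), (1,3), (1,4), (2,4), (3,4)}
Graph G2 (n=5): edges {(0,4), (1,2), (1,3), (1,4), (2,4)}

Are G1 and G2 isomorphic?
Yes, isomorphic

The graphs are isomorphic.
One valid mapping φ: V(G1) → V(G2): 0→0, 1→4, 2→3, 3→2, 4→1

Verify φ preserves adjacency — for each edge of G1, its image is an edge of G2:
  (0,1) → (φ(0),φ(1)) = (0,4) ∈ E(G2) ✓
  (1,3) → (φ(1),φ(3)) = (2,4) ∈ E(G2) ✓
  (1,4) → (φ(1),φ(4)) = (1,4) ∈ E(G2) ✓
  (2,4) → (φ(2),φ(4)) = (1,3) ∈ E(G2) ✓
  (3,4) → (φ(3),φ(4)) = (1,2) ∈ E(G2) ✓
All 5 edges of G1 map to edges of G2, and |E(G1)| = |E(G2)| = 5, so φ is a bijection on edges as well as vertices. Hence G1 ≅ G2.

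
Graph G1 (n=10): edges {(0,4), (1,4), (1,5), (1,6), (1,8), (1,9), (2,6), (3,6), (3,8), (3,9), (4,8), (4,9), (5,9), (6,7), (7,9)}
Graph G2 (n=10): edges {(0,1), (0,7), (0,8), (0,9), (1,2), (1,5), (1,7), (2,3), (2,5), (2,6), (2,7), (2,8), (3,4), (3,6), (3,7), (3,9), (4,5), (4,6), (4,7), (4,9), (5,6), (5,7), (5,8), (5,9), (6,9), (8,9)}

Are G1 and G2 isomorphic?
No, not isomorphic

The graphs are NOT isomorphic.

Degrees in G1: deg(0)=1, deg(1)=5, deg(2)=1, deg(3)=3, deg(4)=4, deg(5)=2, deg(6)=4, deg(7)=2, deg(8)=3, deg(9)=5.
Sorted degree sequence of G1: [5, 5, 4, 4, 3, 3, 2, 2, 1, 1].
Degrees in G2: deg(0)=4, deg(1)=4, deg(2)=6, deg(3)=5, deg(4)=5, deg(5)=7, deg(6)=5, deg(7)=6, deg(8)=4, deg(9)=6.
Sorted degree sequence of G2: [7, 6, 6, 6, 5, 5, 5, 4, 4, 4].
The (sorted) degree sequence is an isomorphism invariant, so since G1 and G2 have different degree sequences they cannot be isomorphic.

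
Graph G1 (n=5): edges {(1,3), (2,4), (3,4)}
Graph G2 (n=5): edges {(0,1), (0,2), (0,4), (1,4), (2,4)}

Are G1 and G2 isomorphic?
No, not isomorphic

The graphs are NOT isomorphic.

Counting triangles (3-cliques): G1 has 0, G2 has 2.
Triangle count is an isomorphism invariant, so differing triangle counts rule out isomorphism.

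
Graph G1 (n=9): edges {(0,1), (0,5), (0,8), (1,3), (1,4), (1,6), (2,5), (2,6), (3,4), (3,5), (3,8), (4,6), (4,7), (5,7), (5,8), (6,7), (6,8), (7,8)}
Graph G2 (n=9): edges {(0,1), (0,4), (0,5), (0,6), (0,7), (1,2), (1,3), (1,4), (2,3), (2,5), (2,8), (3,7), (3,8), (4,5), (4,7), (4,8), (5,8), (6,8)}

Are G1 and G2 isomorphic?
Yes, isomorphic

The graphs are isomorphic.
One valid mapping φ: V(G1) → V(G2): 0→7, 1→3, 2→6, 3→1, 4→2, 5→0, 6→8, 7→5, 8→4

Verify φ preserves adjacency — for each edge of G1, its image is an edge of G2:
  (0,1) → (φ(0),φ(1)) = (3,7) ∈ E(G2) ✓
  (0,5) → (φ(0),φ(5)) = (0,7) ∈ E(G2) ✓
  (0,8) → (φ(0),φ(8)) = (4,7) ∈ E(G2) ✓
  (1,3) → (φ(1),φ(3)) = (1,3) ∈ E(G2) ✓
  (1,4) → (φ(1),φ(4)) = (2,3) ∈ E(G2) ✓
  (1,6) → (φ(1),φ(6)) = (3,8) ∈ E(G2) ✓
  (2,5) → (φ(2),φ(5)) = (0,6) ∈ E(G2) ✓
  (2,6) → (φ(2),φ(6)) = (6,8) ∈ E(G2) ✓
  (3,4) → (φ(3),φ(4)) = (1,2) ∈ E(G2) ✓
  (3,5) → (φ(3),φ(5)) = (0,1) ∈ E(G2) ✓
  (3,8) → (φ(3),φ(8)) = (1,4) ∈ E(G2) ✓
  (4,6) → (φ(4),φ(6)) = (2,8) ∈ E(G2) ✓
  (4,7) → (φ(4),φ(7)) = (2,5) ∈ E(G2) ✓
  (5,7) → (φ(5),φ(7)) = (0,5) ∈ E(G2) ✓
  (5,8) → (φ(5),φ(8)) = (0,4) ∈ E(G2) ✓
  (6,7) → (φ(6),φ(7)) = (5,8) ∈ E(G2) ✓
  (6,8) → (φ(6),φ(8)) = (4,8) ∈ E(G2) ✓
  (7,8) → (φ(7),φ(8)) = (4,5) ∈ E(G2) ✓
All 18 edges of G1 map to edges of G2, and |E(G1)| = |E(G2)| = 18, so φ is a bijection on edges as well as vertices. Hence G1 ≅ G2.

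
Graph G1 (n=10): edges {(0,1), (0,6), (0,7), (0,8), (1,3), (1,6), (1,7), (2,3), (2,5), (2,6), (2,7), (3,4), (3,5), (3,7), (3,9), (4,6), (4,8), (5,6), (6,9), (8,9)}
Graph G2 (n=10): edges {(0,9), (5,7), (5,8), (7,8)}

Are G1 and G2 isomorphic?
No, not isomorphic

The graphs are NOT isomorphic.

Connected components of G1: 1 component(s) with vertex sets [[0, 1, 2, 3, 4, 5, 6, 7, 8, 9]], sizes [10].
Connected components of G2: 7 component(s) with vertex sets [[1], [2], [3], [4], [6], [0, 9], [5, 7, 8]], sizes [1, 1, 1, 1, 1, 2, 3].
The number of connected components (and the multiset of component sizes) is an isomorphism invariant — an isomorphism maps each component of G1 bijectively onto a component of G2. Since G1 has 1 component(s) and G2 has 7, they cannot be isomorphic.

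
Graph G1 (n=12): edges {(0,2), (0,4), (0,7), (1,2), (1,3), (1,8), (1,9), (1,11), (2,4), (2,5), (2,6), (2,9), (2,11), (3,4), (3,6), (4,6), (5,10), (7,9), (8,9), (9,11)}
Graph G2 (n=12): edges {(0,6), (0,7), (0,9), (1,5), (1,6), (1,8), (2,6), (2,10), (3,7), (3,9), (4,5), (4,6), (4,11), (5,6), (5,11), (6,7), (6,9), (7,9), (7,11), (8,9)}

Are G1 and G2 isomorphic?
Yes, isomorphic

The graphs are isomorphic.
One valid mapping φ: V(G1) → V(G2): 0→1, 1→7, 2→6, 3→11, 4→5, 5→2, 6→4, 7→8, 8→3, 9→9, 10→10, 11→0

Verify φ preserves adjacency — for each edge of G1, its image is an edge of G2:
  (0,2) → (φ(0),φ(2)) = (1,6) ∈ E(G2) ✓
  (0,4) → (φ(0),φ(4)) = (1,5) ∈ E(G2) ✓
  (0,7) → (φ(0),φ(7)) = (1,8) ∈ E(G2) ✓
  (1,2) → (φ(1),φ(2)) = (6,7) ∈ E(G2) ✓
  (1,3) → (φ(1),φ(3)) = (7,11) ∈ E(G2) ✓
  (1,8) → (φ(1),φ(8)) = (3,7) ∈ E(G2) ✓
  (1,9) → (φ(1),φ(9)) = (7,9) ∈ E(G2) ✓
  (1,11) → (φ(1),φ(11)) = (0,7) ∈ E(G2) ✓
  (2,4) → (φ(2),φ(4)) = (5,6) ∈ E(G2) ✓
  (2,5) → (φ(2),φ(5)) = (2,6) ∈ E(G2) ✓
  (2,6) → (φ(2),φ(6)) = (4,6) ∈ E(G2) ✓
  (2,9) → (φ(2),φ(9)) = (6,9) ∈ E(G2) ✓
  (2,11) → (φ(2),φ(11)) = (0,6) ∈ E(G2) ✓
  (3,4) → (φ(3),φ(4)) = (5,11) ∈ E(G2) ✓
  (3,6) → (φ(3),φ(6)) = (4,11) ∈ E(G2) ✓
  (4,6) → (φ(4),φ(6)) = (4,5) ∈ E(G2) ✓
  (5,10) → (φ(5),φ(10)) = (2,10) ∈ E(G2) ✓
  (7,9) → (φ(7),φ(9)) = (8,9) ∈ E(G2) ✓
  (8,9) → (φ(8),φ(9)) = (3,9) ∈ E(G2) ✓
  (9,11) → (φ(9),φ(11)) = (0,9) ∈ E(G2) ✓
All 20 edges of G1 map to edges of G2, and |E(G1)| = |E(G2)| = 20, so φ is a bijection on edges as well as vertices. Hence G1 ≅ G2.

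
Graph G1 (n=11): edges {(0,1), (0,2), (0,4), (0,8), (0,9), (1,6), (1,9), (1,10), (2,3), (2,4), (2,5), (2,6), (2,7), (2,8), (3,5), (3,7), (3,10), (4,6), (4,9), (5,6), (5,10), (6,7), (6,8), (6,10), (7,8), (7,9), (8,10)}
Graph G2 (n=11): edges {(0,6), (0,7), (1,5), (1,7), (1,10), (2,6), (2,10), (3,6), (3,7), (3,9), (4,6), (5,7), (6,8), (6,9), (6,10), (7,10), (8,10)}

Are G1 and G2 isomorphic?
No, not isomorphic

The graphs are NOT isomorphic.

Counting triangles (3-cliques): G1 has 16, G2 has 5.
Triangle count is an isomorphism invariant, so differing triangle counts rule out isomorphism.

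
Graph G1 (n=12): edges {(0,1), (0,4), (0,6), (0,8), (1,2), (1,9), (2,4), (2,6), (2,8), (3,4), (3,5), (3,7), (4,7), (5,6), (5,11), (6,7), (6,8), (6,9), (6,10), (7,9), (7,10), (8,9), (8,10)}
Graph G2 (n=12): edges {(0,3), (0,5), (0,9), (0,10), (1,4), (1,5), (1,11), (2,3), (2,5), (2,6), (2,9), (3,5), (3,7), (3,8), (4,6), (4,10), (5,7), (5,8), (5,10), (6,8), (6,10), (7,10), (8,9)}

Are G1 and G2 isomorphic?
Yes, isomorphic

The graphs are isomorphic.
One valid mapping φ: V(G1) → V(G2): 0→8, 1→9, 2→2, 3→4, 4→6, 5→1, 6→5, 7→10, 8→3, 9→0, 10→7, 11→11

Verify φ preserves adjacency — for each edge of G1, its image is an edge of G2:
  (0,1) → (φ(0),φ(1)) = (8,9) ∈ E(G2) ✓
  (0,4) → (φ(0),φ(4)) = (6,8) ∈ E(G2) ✓
  (0,6) → (φ(0),φ(6)) = (5,8) ∈ E(G2) ✓
  (0,8) → (φ(0),φ(8)) = (3,8) ∈ E(G2) ✓
  (1,2) → (φ(1),φ(2)) = (2,9) ∈ E(G2) ✓
  (1,9) → (φ(1),φ(9)) = (0,9) ∈ E(G2) ✓
  (2,4) → (φ(2),φ(4)) = (2,6) ∈ E(G2) ✓
  (2,6) → (φ(2),φ(6)) = (2,5) ∈ E(G2) ✓
  (2,8) → (φ(2),φ(8)) = (2,3) ∈ E(G2) ✓
  (3,4) → (φ(3),φ(4)) = (4,6) ∈ E(G2) ✓
  (3,5) → (φ(3),φ(5)) = (1,4) ∈ E(G2) ✓
  (3,7) → (φ(3),φ(7)) = (4,10) ∈ E(G2) ✓
  (4,7) → (φ(4),φ(7)) = (6,10) ∈ E(G2) ✓
  (5,6) → (φ(5),φ(6)) = (1,5) ∈ E(G2) ✓
  (5,11) → (φ(5),φ(11)) = (1,11) ∈ E(G2) ✓
  (6,7) → (φ(6),φ(7)) = (5,10) ∈ E(G2) ✓
  (6,8) → (φ(6),φ(8)) = (3,5) ∈ E(G2) ✓
  (6,9) → (φ(6),φ(9)) = (0,5) ∈ E(G2) ✓
  (6,10) → (φ(6),φ(10)) = (5,7) ∈ E(G2) ✓
  (7,9) → (φ(7),φ(9)) = (0,10) ∈ E(G2) ✓
  (7,10) → (φ(7),φ(10)) = (7,10) ∈ E(G2) ✓
  (8,9) → (φ(8),φ(9)) = (0,3) ∈ E(G2) ✓
  (8,10) → (φ(8),φ(10)) = (3,7) ∈ E(G2) ✓
All 23 edges of G1 map to edges of G2, and |E(G1)| = |E(G2)| = 23, so φ is a bijection on edges as well as vertices. Hence G1 ≅ G2.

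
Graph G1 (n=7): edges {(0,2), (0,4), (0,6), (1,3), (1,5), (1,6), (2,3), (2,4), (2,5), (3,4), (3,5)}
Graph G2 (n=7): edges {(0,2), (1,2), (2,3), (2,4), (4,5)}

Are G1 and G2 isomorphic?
No, not isomorphic

The graphs are NOT isomorphic.

Connected components of G1: 1 component(s) with vertex sets [[0, 1, 2, 3, 4, 5, 6]], sizes [7].
Connected components of G2: 2 component(s) with vertex sets [[6], [0, 1, 2, 3, 4, 5]], sizes [1, 6].
The number of connected components (and the multiset of component sizes) is an isomorphism invariant — an isomorphism maps each component of G1 bijectively onto a component of G2. Since G1 has 1 component(s) and G2 has 2, they cannot be isomorphic.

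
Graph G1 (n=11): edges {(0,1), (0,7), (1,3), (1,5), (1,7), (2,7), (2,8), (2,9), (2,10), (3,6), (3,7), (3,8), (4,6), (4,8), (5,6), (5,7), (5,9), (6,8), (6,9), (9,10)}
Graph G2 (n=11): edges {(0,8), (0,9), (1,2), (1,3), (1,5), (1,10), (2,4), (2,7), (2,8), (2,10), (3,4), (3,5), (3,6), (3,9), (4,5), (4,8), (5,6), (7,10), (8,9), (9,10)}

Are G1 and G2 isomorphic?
Yes, isomorphic

The graphs are isomorphic.
One valid mapping φ: V(G1) → V(G2): 0→6, 1→5, 2→9, 3→1, 4→7, 5→4, 6→2, 7→3, 8→10, 9→8, 10→0

Verify φ preserves adjacency — for each edge of G1, its image is an edge of G2:
  (0,1) → (φ(0),φ(1)) = (5,6) ∈ E(G2) ✓
  (0,7) → (φ(0),φ(7)) = (3,6) ∈ E(G2) ✓
  (1,3) → (φ(1),φ(3)) = (1,5) ∈ E(G2) ✓
  (1,5) → (φ(1),φ(5)) = (4,5) ∈ E(G2) ✓
  (1,7) → (φ(1),φ(7)) = (3,5) ∈ E(G2) ✓
  (2,7) → (φ(2),φ(7)) = (3,9) ∈ E(G2) ✓
  (2,8) → (φ(2),φ(8)) = (9,10) ∈ E(G2) ✓
  (2,9) → (φ(2),φ(9)) = (8,9) ∈ E(G2) ✓
  (2,10) → (φ(2),φ(10)) = (0,9) ∈ E(G2) ✓
  (3,6) → (φ(3),φ(6)) = (1,2) ∈ E(G2) ✓
  (3,7) → (φ(3),φ(7)) = (1,3) ∈ E(G2) ✓
  (3,8) → (φ(3),φ(8)) = (1,10) ∈ E(G2) ✓
  (4,6) → (φ(4),φ(6)) = (2,7) ∈ E(G2) ✓
  (4,8) → (φ(4),φ(8)) = (7,10) ∈ E(G2) ✓
  (5,6) → (φ(5),φ(6)) = (2,4) ∈ E(G2) ✓
  (5,7) → (φ(5),φ(7)) = (3,4) ∈ E(G2) ✓
  (5,9) → (φ(5),φ(9)) = (4,8) ∈ E(G2) ✓
  (6,8) → (φ(6),φ(8)) = (2,10) ∈ E(G2) ✓
  (6,9) → (φ(6),φ(9)) = (2,8) ∈ E(G2) ✓
  (9,10) → (φ(9),φ(10)) = (0,8) ∈ E(G2) ✓
All 20 edges of G1 map to edges of G2, and |E(G1)| = |E(G2)| = 20, so φ is a bijection on edges as well as vertices. Hence G1 ≅ G2.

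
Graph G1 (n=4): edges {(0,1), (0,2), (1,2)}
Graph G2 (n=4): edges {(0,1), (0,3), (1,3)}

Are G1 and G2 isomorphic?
Yes, isomorphic

The graphs are isomorphic.
One valid mapping φ: V(G1) → V(G2): 0→1, 1→3, 2→0, 3→2

Verify φ preserves adjacency — for each edge of G1, its image is an edge of G2:
  (0,1) → (φ(0),φ(1)) = (1,3) ∈ E(G2) ✓
  (0,2) → (φ(0),φ(2)) = (0,1) ∈ E(G2) ✓
  (1,2) → (φ(1),φ(2)) = (0,3) ∈ E(G2) ✓
All 3 edges of G1 map to edges of G2, and |E(G1)| = |E(G2)| = 3, so φ is a bijection on edges as well as vertices. Hence G1 ≅ G2.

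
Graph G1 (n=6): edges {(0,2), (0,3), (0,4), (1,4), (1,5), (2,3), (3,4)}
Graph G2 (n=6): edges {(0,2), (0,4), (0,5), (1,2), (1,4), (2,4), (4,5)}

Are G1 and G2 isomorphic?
No, not isomorphic

The graphs are NOT isomorphic.

Connected components of G1: 1 component(s) with vertex sets [[0, 1, 2, 3, 4, 5]], sizes [6].
Connected components of G2: 2 component(s) with vertex sets [[3], [0, 1, 2, 4, 5]], sizes [1, 5].
The number of connected components (and the multiset of component sizes) is an isomorphism invariant — an isomorphism maps each component of G1 bijectively onto a component of G2. Since G1 has 1 component(s) and G2 has 2, they cannot be isomorphic.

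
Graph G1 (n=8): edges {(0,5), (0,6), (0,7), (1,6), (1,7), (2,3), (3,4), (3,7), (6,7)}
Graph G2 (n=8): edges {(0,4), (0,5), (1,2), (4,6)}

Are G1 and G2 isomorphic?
No, not isomorphic

The graphs are NOT isomorphic.

Connected components of G1: 1 component(s) with vertex sets [[0, 1, 2, 3, 4, 5, 6, 7]], sizes [8].
Connected components of G2: 4 component(s) with vertex sets [[3], [7], [1, 2], [0, 4, 5, 6]], sizes [1, 1, 2, 4].
The number of connected components (and the multiset of component sizes) is an isomorphism invariant — an isomorphism maps each component of G1 bijectively onto a component of G2. Since G1 has 1 component(s) and G2 has 4, they cannot be isomorphic.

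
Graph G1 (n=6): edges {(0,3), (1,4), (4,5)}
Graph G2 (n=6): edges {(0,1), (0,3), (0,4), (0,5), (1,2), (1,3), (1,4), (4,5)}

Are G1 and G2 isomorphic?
No, not isomorphic

The graphs are NOT isomorphic.

Degrees in G1: deg(0)=1, deg(1)=1, deg(2)=0, deg(3)=1, deg(4)=2, deg(5)=1.
Sorted degree sequence of G1: [2, 1, 1, 1, 1, 0].
Degrees in G2: deg(0)=4, deg(1)=4, deg(2)=1, deg(3)=2, deg(4)=3, deg(5)=2.
Sorted degree sequence of G2: [4, 4, 3, 2, 2, 1].
The (sorted) degree sequence is an isomorphism invariant, so since G1 and G2 have different degree sequences they cannot be isomorphic.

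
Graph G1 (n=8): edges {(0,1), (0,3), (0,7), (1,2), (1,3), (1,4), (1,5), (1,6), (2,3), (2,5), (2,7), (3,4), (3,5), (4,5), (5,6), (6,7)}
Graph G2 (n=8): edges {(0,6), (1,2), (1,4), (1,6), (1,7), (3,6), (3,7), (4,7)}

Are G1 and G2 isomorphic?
No, not isomorphic

The graphs are NOT isomorphic.

Counting triangles (3-cliques): G1 has 9, G2 has 1.
Triangle count is an isomorphism invariant, so differing triangle counts rule out isomorphism.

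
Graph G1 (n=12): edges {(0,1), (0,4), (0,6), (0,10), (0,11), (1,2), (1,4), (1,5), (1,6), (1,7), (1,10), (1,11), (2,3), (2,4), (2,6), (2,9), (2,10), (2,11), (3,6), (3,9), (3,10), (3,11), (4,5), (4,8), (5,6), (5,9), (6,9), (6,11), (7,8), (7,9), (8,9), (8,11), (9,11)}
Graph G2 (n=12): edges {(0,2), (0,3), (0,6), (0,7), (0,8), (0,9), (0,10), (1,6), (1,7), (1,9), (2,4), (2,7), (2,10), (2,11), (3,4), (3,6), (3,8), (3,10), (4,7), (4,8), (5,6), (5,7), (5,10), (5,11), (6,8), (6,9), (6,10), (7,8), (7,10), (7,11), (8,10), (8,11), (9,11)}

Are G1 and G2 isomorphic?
Yes, isomorphic

The graphs are isomorphic.
One valid mapping φ: V(G1) → V(G2): 0→2, 1→7, 2→8, 3→3, 4→11, 5→5, 6→10, 7→1, 8→9, 9→6, 10→4, 11→0

Verify φ preserves adjacency — for each edge of G1, its image is an edge of G2:
  (0,1) → (φ(0),φ(1)) = (2,7) ∈ E(G2) ✓
  (0,4) → (φ(0),φ(4)) = (2,11) ∈ E(G2) ✓
  (0,6) → (φ(0),φ(6)) = (2,10) ∈ E(G2) ✓
  (0,10) → (φ(0),φ(10)) = (2,4) ∈ E(G2) ✓
  (0,11) → (φ(0),φ(11)) = (0,2) ∈ E(G2) ✓
  (1,2) → (φ(1),φ(2)) = (7,8) ∈ E(G2) ✓
  (1,4) → (φ(1),φ(4)) = (7,11) ∈ E(G2) ✓
  (1,5) → (φ(1),φ(5)) = (5,7) ∈ E(G2) ✓
  (1,6) → (φ(1),φ(6)) = (7,10) ∈ E(G2) ✓
  (1,7) → (φ(1),φ(7)) = (1,7) ∈ E(G2) ✓
  (1,10) → (φ(1),φ(10)) = (4,7) ∈ E(G2) ✓
  (1,11) → (φ(1),φ(11)) = (0,7) ∈ E(G2) ✓
  (2,3) → (φ(2),φ(3)) = (3,8) ∈ E(G2) ✓
  (2,4) → (φ(2),φ(4)) = (8,11) ∈ E(G2) ✓
  (2,6) → (φ(2),φ(6)) = (8,10) ∈ E(G2) ✓
  (2,9) → (φ(2),φ(9)) = (6,8) ∈ E(G2) ✓
  (2,10) → (φ(2),φ(10)) = (4,8) ∈ E(G2) ✓
  (2,11) → (φ(2),φ(11)) = (0,8) ∈ E(G2) ✓
  (3,6) → (φ(3),φ(6)) = (3,10) ∈ E(G2) ✓
  (3,9) → (φ(3),φ(9)) = (3,6) ∈ E(G2) ✓
  (3,10) → (φ(3),φ(10)) = (3,4) ∈ E(G2) ✓
  (3,11) → (φ(3),φ(11)) = (0,3) ∈ E(G2) ✓
  (4,5) → (φ(4),φ(5)) = (5,11) ∈ E(G2) ✓
  (4,8) → (φ(4),φ(8)) = (9,11) ∈ E(G2) ✓
  (5,6) → (φ(5),φ(6)) = (5,10) ∈ E(G2) ✓
  (5,9) → (φ(5),φ(9)) = (5,6) ∈ E(G2) ✓
  (6,9) → (φ(6),φ(9)) = (6,10) ∈ E(G2) ✓
  (6,11) → (φ(6),φ(11)) = (0,10) ∈ E(G2) ✓
  (7,8) → (φ(7),φ(8)) = (1,9) ∈ E(G2) ✓
  (7,9) → (φ(7),φ(9)) = (1,6) ∈ E(G2) ✓
  (8,9) → (φ(8),φ(9)) = (6,9) ∈ E(G2) ✓
  (8,11) → (φ(8),φ(11)) = (0,9) ∈ E(G2) ✓
  (9,11) → (φ(9),φ(11)) = (0,6) ∈ E(G2) ✓
All 33 edges of G1 map to edges of G2, and |E(G1)| = |E(G2)| = 33, so φ is a bijection on edges as well as vertices. Hence G1 ≅ G2.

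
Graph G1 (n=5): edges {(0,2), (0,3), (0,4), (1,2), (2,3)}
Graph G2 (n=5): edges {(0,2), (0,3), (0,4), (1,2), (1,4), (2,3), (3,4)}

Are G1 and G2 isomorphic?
No, not isomorphic

The graphs are NOT isomorphic.

Counting edges: G1 has 5 edge(s); G2 has 7 edge(s).
Edge count is an isomorphism invariant (a bijection on vertices induces a bijection on edges), so differing edge counts rule out isomorphism.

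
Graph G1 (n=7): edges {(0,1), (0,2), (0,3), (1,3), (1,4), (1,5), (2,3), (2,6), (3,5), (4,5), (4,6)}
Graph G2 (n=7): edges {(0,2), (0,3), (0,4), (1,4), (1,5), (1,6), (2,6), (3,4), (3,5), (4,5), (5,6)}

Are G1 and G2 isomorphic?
Yes, isomorphic

The graphs are isomorphic.
One valid mapping φ: V(G1) → V(G2): 0→3, 1→5, 2→0, 3→4, 4→6, 5→1, 6→2

Verify φ preserves adjacency — for each edge of G1, its image is an edge of G2:
  (0,1) → (φ(0),φ(1)) = (3,5) ∈ E(G2) ✓
  (0,2) → (φ(0),φ(2)) = (0,3) ∈ E(G2) ✓
  (0,3) → (φ(0),φ(3)) = (3,4) ∈ E(G2) ✓
  (1,3) → (φ(1),φ(3)) = (4,5) ∈ E(G2) ✓
  (1,4) → (φ(1),φ(4)) = (5,6) ∈ E(G2) ✓
  (1,5) → (φ(1),φ(5)) = (1,5) ∈ E(G2) ✓
  (2,3) → (φ(2),φ(3)) = (0,4) ∈ E(G2) ✓
  (2,6) → (φ(2),φ(6)) = (0,2) ∈ E(G2) ✓
  (3,5) → (φ(3),φ(5)) = (1,4) ∈ E(G2) ✓
  (4,5) → (φ(4),φ(5)) = (1,6) ∈ E(G2) ✓
  (4,6) → (φ(4),φ(6)) = (2,6) ∈ E(G2) ✓
All 11 edges of G1 map to edges of G2, and |E(G1)| = |E(G2)| = 11, so φ is a bijection on edges as well as vertices. Hence G1 ≅ G2.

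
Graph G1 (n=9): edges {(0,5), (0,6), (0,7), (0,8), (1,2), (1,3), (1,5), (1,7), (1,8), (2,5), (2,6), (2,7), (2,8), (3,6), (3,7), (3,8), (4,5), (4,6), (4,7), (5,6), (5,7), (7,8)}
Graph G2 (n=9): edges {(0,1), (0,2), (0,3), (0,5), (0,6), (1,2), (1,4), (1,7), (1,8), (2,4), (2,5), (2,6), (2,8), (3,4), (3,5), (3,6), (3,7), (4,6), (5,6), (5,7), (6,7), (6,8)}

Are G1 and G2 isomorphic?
Yes, isomorphic

The graphs are isomorphic.
One valid mapping φ: V(G1) → V(G2): 0→4, 1→5, 2→0, 3→7, 4→8, 5→2, 6→1, 7→6, 8→3

Verify φ preserves adjacency — for each edge of G1, its image is an edge of G2:
  (0,5) → (φ(0),φ(5)) = (2,4) ∈ E(G2) ✓
  (0,6) → (φ(0),φ(6)) = (1,4) ∈ E(G2) ✓
  (0,7) → (φ(0),φ(7)) = (4,6) ∈ E(G2) ✓
  (0,8) → (φ(0),φ(8)) = (3,4) ∈ E(G2) ✓
  (1,2) → (φ(1),φ(2)) = (0,5) ∈ E(G2) ✓
  (1,3) → (φ(1),φ(3)) = (5,7) ∈ E(G2) ✓
  (1,5) → (φ(1),φ(5)) = (2,5) ∈ E(G2) ✓
  (1,7) → (φ(1),φ(7)) = (5,6) ∈ E(G2) ✓
  (1,8) → (φ(1),φ(8)) = (3,5) ∈ E(G2) ✓
  (2,5) → (φ(2),φ(5)) = (0,2) ∈ E(G2) ✓
  (2,6) → (φ(2),φ(6)) = (0,1) ∈ E(G2) ✓
  (2,7) → (φ(2),φ(7)) = (0,6) ∈ E(G2) ✓
  (2,8) → (φ(2),φ(8)) = (0,3) ∈ E(G2) ✓
  (3,6) → (φ(3),φ(6)) = (1,7) ∈ E(G2) ✓
  (3,7) → (φ(3),φ(7)) = (6,7) ∈ E(G2) ✓
  (3,8) → (φ(3),φ(8)) = (3,7) ∈ E(G2) ✓
  (4,5) → (φ(4),φ(5)) = (2,8) ∈ E(G2) ✓
  (4,6) → (φ(4),φ(6)) = (1,8) ∈ E(G2) ✓
  (4,7) → (φ(4),φ(7)) = (6,8) ∈ E(G2) ✓
  (5,6) → (φ(5),φ(6)) = (1,2) ∈ E(G2) ✓
  (5,7) → (φ(5),φ(7)) = (2,6) ∈ E(G2) ✓
  (7,8) → (φ(7),φ(8)) = (3,6) ∈ E(G2) ✓
All 22 edges of G1 map to edges of G2, and |E(G1)| = |E(G2)| = 22, so φ is a bijection on edges as well as vertices. Hence G1 ≅ G2.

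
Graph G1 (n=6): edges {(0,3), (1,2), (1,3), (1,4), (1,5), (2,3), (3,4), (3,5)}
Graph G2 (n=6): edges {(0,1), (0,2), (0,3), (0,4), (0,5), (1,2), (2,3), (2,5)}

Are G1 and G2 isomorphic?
Yes, isomorphic

The graphs are isomorphic.
One valid mapping φ: V(G1) → V(G2): 0→4, 1→2, 2→5, 3→0, 4→1, 5→3

Verify φ preserves adjacency — for each edge of G1, its image is an edge of G2:
  (0,3) → (φ(0),φ(3)) = (0,4) ∈ E(G2) ✓
  (1,2) → (φ(1),φ(2)) = (2,5) ∈ E(G2) ✓
  (1,3) → (φ(1),φ(3)) = (0,2) ∈ E(G2) ✓
  (1,4) → (φ(1),φ(4)) = (1,2) ∈ E(G2) ✓
  (1,5) → (φ(1),φ(5)) = (2,3) ∈ E(G2) ✓
  (2,3) → (φ(2),φ(3)) = (0,5) ∈ E(G2) ✓
  (3,4) → (φ(3),φ(4)) = (0,1) ∈ E(G2) ✓
  (3,5) → (φ(3),φ(5)) = (0,3) ∈ E(G2) ✓
All 8 edges of G1 map to edges of G2, and |E(G1)| = |E(G2)| = 8, so φ is a bijection on edges as well as vertices. Hence G1 ≅ G2.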